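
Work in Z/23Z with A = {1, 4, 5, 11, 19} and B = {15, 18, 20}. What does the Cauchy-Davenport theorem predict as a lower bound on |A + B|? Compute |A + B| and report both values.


Cauchy-Davenport: |A + B| ≥ min(p, |A| + |B| - 1) for A, B nonempty in Z/pZ.
|A| = 5, |B| = 3, p = 23.
CD lower bound = min(23, 5 + 3 - 1) = min(23, 7) = 7.
Compute A + B mod 23 directly:
a = 1: 1+15=16, 1+18=19, 1+20=21
a = 4: 4+15=19, 4+18=22, 4+20=1
a = 5: 5+15=20, 5+18=0, 5+20=2
a = 11: 11+15=3, 11+18=6, 11+20=8
a = 19: 19+15=11, 19+18=14, 19+20=16
A + B = {0, 1, 2, 3, 6, 8, 11, 14, 16, 19, 20, 21, 22}, so |A + B| = 13.
Verify: 13 ≥ 7? Yes ✓.

CD lower bound = 7, actual |A + B| = 13.


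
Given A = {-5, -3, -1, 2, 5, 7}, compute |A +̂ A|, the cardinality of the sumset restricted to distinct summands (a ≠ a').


Restricted sumset: A +̂ A = {a + a' : a ∈ A, a' ∈ A, a ≠ a'}.
Equivalently, take A + A and drop any sum 2a that is achievable ONLY as a + a for a ∈ A (i.e. sums representable only with equal summands).
Enumerate pairs (a, a') with a < a' (symmetric, so each unordered pair gives one sum; this covers all a ≠ a'):
  -5 + -3 = -8
  -5 + -1 = -6
  -5 + 2 = -3
  -5 + 5 = 0
  -5 + 7 = 2
  -3 + -1 = -4
  -3 + 2 = -1
  -3 + 5 = 2
  -3 + 7 = 4
  -1 + 2 = 1
  -1 + 5 = 4
  -1 + 7 = 6
  2 + 5 = 7
  2 + 7 = 9
  5 + 7 = 12
Collected distinct sums: {-8, -6, -4, -3, -1, 0, 1, 2, 4, 6, 7, 9, 12}
|A +̂ A| = 13
(Reference bound: |A +̂ A| ≥ 2|A| - 3 for |A| ≥ 2, with |A| = 6 giving ≥ 9.)

|A +̂ A| = 13


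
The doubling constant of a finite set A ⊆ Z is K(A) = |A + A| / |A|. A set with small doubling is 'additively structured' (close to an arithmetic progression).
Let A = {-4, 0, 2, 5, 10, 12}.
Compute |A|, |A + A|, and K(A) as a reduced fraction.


|A| = 6.
Compute A + A by enumerating all 36 pairs.
A + A = {-8, -4, -2, 0, 1, 2, 4, 5, 6, 7, 8, 10, 12, 14, 15, 17, 20, 22, 24}, so |A + A| = 19.
K = |A + A| / |A| = 19/6 (already in lowest terms) ≈ 3.1667.
Reference: AP of size 6 gives K = 11/6 ≈ 1.8333; a fully generic set of size 6 gives K ≈ 3.5000.

|A| = 6, |A + A| = 19, K = 19/6.


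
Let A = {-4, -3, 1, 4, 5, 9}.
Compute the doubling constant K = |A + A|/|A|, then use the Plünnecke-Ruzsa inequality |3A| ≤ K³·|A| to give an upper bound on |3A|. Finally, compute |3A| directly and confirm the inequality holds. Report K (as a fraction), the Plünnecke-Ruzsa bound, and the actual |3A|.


|A| = 6.
Step 1: Compute A + A by enumerating all 36 pairs.
A + A = {-8, -7, -6, -3, -2, 0, 1, 2, 5, 6, 8, 9, 10, 13, 14, 18}, so |A + A| = 16.
Step 2: Doubling constant K = |A + A|/|A| = 16/6 = 16/6 ≈ 2.6667.
Step 3: Plünnecke-Ruzsa gives |3A| ≤ K³·|A| = (2.6667)³ · 6 ≈ 113.7778.
Step 4: Compute 3A = A + A + A directly by enumerating all triples (a,b,c) ∈ A³; |3A| = 31.
Step 5: Check 31 ≤ 113.7778? Yes ✓.

K = 16/6, Plünnecke-Ruzsa bound K³|A| ≈ 113.7778, |3A| = 31, inequality holds.


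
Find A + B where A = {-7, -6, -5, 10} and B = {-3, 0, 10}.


A + B = {a + b : a ∈ A, b ∈ B}.
Enumerate all |A|·|B| = 4·3 = 12 pairs (a, b) and collect distinct sums.
a = -7: -7+-3=-10, -7+0=-7, -7+10=3
a = -6: -6+-3=-9, -6+0=-6, -6+10=4
a = -5: -5+-3=-8, -5+0=-5, -5+10=5
a = 10: 10+-3=7, 10+0=10, 10+10=20
Collecting distinct sums: A + B = {-10, -9, -8, -7, -6, -5, 3, 4, 5, 7, 10, 20}
|A + B| = 12

A + B = {-10, -9, -8, -7, -6, -5, 3, 4, 5, 7, 10, 20}


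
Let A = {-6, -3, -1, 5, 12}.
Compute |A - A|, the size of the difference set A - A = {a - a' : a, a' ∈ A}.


A - A = {a - a' : a, a' ∈ A}; |A| = 5.
Bounds: 2|A|-1 ≤ |A - A| ≤ |A|² - |A| + 1, i.e. 9 ≤ |A - A| ≤ 21.
Note: 0 ∈ A - A always (from a - a). The set is symmetric: if d ∈ A - A then -d ∈ A - A.
Enumerate nonzero differences d = a - a' with a > a' (then include -d):
Positive differences: {2, 3, 5, 6, 7, 8, 11, 13, 15, 18}
Full difference set: {0} ∪ (positive diffs) ∪ (negative diffs).
|A - A| = 1 + 2·10 = 21 (matches direct enumeration: 21).

|A - A| = 21


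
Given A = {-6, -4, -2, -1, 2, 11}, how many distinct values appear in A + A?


A + A = {a + a' : a, a' ∈ A}; |A| = 6.
General bounds: 2|A| - 1 ≤ |A + A| ≤ |A|(|A|+1)/2, i.e. 11 ≤ |A + A| ≤ 21.
Lower bound 2|A|-1 is attained iff A is an arithmetic progression.
Enumerate sums a + a' for a ≤ a' (symmetric, so this suffices):
a = -6: -6+-6=-12, -6+-4=-10, -6+-2=-8, -6+-1=-7, -6+2=-4, -6+11=5
a = -4: -4+-4=-8, -4+-2=-6, -4+-1=-5, -4+2=-2, -4+11=7
a = -2: -2+-2=-4, -2+-1=-3, -2+2=0, -2+11=9
a = -1: -1+-1=-2, -1+2=1, -1+11=10
a = 2: 2+2=4, 2+11=13
a = 11: 11+11=22
Distinct sums: {-12, -10, -8, -7, -6, -5, -4, -3, -2, 0, 1, 4, 5, 7, 9, 10, 13, 22}
|A + A| = 18

|A + A| = 18


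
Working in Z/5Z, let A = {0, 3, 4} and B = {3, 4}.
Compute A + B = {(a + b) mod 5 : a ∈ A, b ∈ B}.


Work in Z/5Z: reduce every sum a + b modulo 5.
Enumerate all 6 pairs:
a = 0: 0+3=3, 0+4=4
a = 3: 3+3=1, 3+4=2
a = 4: 4+3=2, 4+4=3
Distinct residues collected: {1, 2, 3, 4}
|A + B| = 4 (out of 5 total residues).

A + B = {1, 2, 3, 4}


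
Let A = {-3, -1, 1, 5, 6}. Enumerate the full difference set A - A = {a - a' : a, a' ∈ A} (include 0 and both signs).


A - A = {a - a' : a, a' ∈ A}.
Compute a - a' for each ordered pair (a, a'):
a = -3: -3--3=0, -3--1=-2, -3-1=-4, -3-5=-8, -3-6=-9
a = -1: -1--3=2, -1--1=0, -1-1=-2, -1-5=-6, -1-6=-7
a = 1: 1--3=4, 1--1=2, 1-1=0, 1-5=-4, 1-6=-5
a = 5: 5--3=8, 5--1=6, 5-1=4, 5-5=0, 5-6=-1
a = 6: 6--3=9, 6--1=7, 6-1=5, 6-5=1, 6-6=0
Collecting distinct values (and noting 0 appears from a-a):
A - A = {-9, -8, -7, -6, -5, -4, -2, -1, 0, 1, 2, 4, 5, 6, 7, 8, 9}
|A - A| = 17

A - A = {-9, -8, -7, -6, -5, -4, -2, -1, 0, 1, 2, 4, 5, 6, 7, 8, 9}


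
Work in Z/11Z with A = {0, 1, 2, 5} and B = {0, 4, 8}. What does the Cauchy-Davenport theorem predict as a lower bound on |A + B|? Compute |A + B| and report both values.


Cauchy-Davenport: |A + B| ≥ min(p, |A| + |B| - 1) for A, B nonempty in Z/pZ.
|A| = 4, |B| = 3, p = 11.
CD lower bound = min(11, 4 + 3 - 1) = min(11, 6) = 6.
Compute A + B mod 11 directly:
a = 0: 0+0=0, 0+4=4, 0+8=8
a = 1: 1+0=1, 1+4=5, 1+8=9
a = 2: 2+0=2, 2+4=6, 2+8=10
a = 5: 5+0=5, 5+4=9, 5+8=2
A + B = {0, 1, 2, 4, 5, 6, 8, 9, 10}, so |A + B| = 9.
Verify: 9 ≥ 6? Yes ✓.

CD lower bound = 6, actual |A + B| = 9.


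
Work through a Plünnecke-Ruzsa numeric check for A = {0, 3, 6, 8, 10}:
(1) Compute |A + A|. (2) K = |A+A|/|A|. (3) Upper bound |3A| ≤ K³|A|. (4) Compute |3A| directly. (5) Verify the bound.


|A| = 5.
Step 1: Compute A + A by enumerating all 25 pairs.
A + A = {0, 3, 6, 8, 9, 10, 11, 12, 13, 14, 16, 18, 20}, so |A + A| = 13.
Step 2: Doubling constant K = |A + A|/|A| = 13/5 = 13/5 ≈ 2.6000.
Step 3: Plünnecke-Ruzsa gives |3A| ≤ K³·|A| = (2.6000)³ · 5 ≈ 87.8800.
Step 4: Compute 3A = A + A + A directly by enumerating all triples (a,b,c) ∈ A³; |3A| = 23.
Step 5: Check 23 ≤ 87.8800? Yes ✓.

K = 13/5, Plünnecke-Ruzsa bound K³|A| ≈ 87.8800, |3A| = 23, inequality holds.


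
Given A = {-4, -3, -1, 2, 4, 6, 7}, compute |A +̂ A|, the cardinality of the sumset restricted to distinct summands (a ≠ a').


Restricted sumset: A +̂ A = {a + a' : a ∈ A, a' ∈ A, a ≠ a'}.
Equivalently, take A + A and drop any sum 2a that is achievable ONLY as a + a for a ∈ A (i.e. sums representable only with equal summands).
Enumerate pairs (a, a') with a < a' (symmetric, so each unordered pair gives one sum; this covers all a ≠ a'):
  -4 + -3 = -7
  -4 + -1 = -5
  -4 + 2 = -2
  -4 + 4 = 0
  -4 + 6 = 2
  -4 + 7 = 3
  -3 + -1 = -4
  -3 + 2 = -1
  -3 + 4 = 1
  -3 + 6 = 3
  -3 + 7 = 4
  -1 + 2 = 1
  -1 + 4 = 3
  -1 + 6 = 5
  -1 + 7 = 6
  2 + 4 = 6
  2 + 6 = 8
  2 + 7 = 9
  4 + 6 = 10
  4 + 7 = 11
  6 + 7 = 13
Collected distinct sums: {-7, -5, -4, -2, -1, 0, 1, 2, 3, 4, 5, 6, 8, 9, 10, 11, 13}
|A +̂ A| = 17
(Reference bound: |A +̂ A| ≥ 2|A| - 3 for |A| ≥ 2, with |A| = 7 giving ≥ 11.)

|A +̂ A| = 17


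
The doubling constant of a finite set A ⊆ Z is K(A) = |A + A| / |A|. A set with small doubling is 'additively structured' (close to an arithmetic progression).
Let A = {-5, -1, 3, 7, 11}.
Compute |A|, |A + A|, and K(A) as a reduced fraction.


|A| = 5.
Compute A + A by enumerating all 25 pairs.
A + A = {-10, -6, -2, 2, 6, 10, 14, 18, 22}, so |A + A| = 9.
K = |A + A| / |A| = 9/5 (already in lowest terms) ≈ 1.8000.
Reference: AP of size 5 gives K = 9/5 ≈ 1.8000; a fully generic set of size 5 gives K ≈ 3.0000.

|A| = 5, |A + A| = 9, K = 9/5.


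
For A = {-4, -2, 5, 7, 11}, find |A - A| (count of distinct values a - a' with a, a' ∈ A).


A - A = {a - a' : a, a' ∈ A}; |A| = 5.
Bounds: 2|A|-1 ≤ |A - A| ≤ |A|² - |A| + 1, i.e. 9 ≤ |A - A| ≤ 21.
Note: 0 ∈ A - A always (from a - a). The set is symmetric: if d ∈ A - A then -d ∈ A - A.
Enumerate nonzero differences d = a - a' with a > a' (then include -d):
Positive differences: {2, 4, 6, 7, 9, 11, 13, 15}
Full difference set: {0} ∪ (positive diffs) ∪ (negative diffs).
|A - A| = 1 + 2·8 = 17 (matches direct enumeration: 17).

|A - A| = 17


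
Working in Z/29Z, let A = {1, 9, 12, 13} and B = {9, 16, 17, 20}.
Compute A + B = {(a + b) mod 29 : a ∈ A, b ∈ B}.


Work in Z/29Z: reduce every sum a + b modulo 29.
Enumerate all 16 pairs:
a = 1: 1+9=10, 1+16=17, 1+17=18, 1+20=21
a = 9: 9+9=18, 9+16=25, 9+17=26, 9+20=0
a = 12: 12+9=21, 12+16=28, 12+17=0, 12+20=3
a = 13: 13+9=22, 13+16=0, 13+17=1, 13+20=4
Distinct residues collected: {0, 1, 3, 4, 10, 17, 18, 21, 22, 25, 26, 28}
|A + B| = 12 (out of 29 total residues).

A + B = {0, 1, 3, 4, 10, 17, 18, 21, 22, 25, 26, 28}


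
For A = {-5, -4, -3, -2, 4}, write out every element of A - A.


A - A = {a - a' : a, a' ∈ A}.
Compute a - a' for each ordered pair (a, a'):
a = -5: -5--5=0, -5--4=-1, -5--3=-2, -5--2=-3, -5-4=-9
a = -4: -4--5=1, -4--4=0, -4--3=-1, -4--2=-2, -4-4=-8
a = -3: -3--5=2, -3--4=1, -3--3=0, -3--2=-1, -3-4=-7
a = -2: -2--5=3, -2--4=2, -2--3=1, -2--2=0, -2-4=-6
a = 4: 4--5=9, 4--4=8, 4--3=7, 4--2=6, 4-4=0
Collecting distinct values (and noting 0 appears from a-a):
A - A = {-9, -8, -7, -6, -3, -2, -1, 0, 1, 2, 3, 6, 7, 8, 9}
|A - A| = 15

A - A = {-9, -8, -7, -6, -3, -2, -1, 0, 1, 2, 3, 6, 7, 8, 9}


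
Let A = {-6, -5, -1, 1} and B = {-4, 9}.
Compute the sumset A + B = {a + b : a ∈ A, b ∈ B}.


A + B = {a + b : a ∈ A, b ∈ B}.
Enumerate all |A|·|B| = 4·2 = 8 pairs (a, b) and collect distinct sums.
a = -6: -6+-4=-10, -6+9=3
a = -5: -5+-4=-9, -5+9=4
a = -1: -1+-4=-5, -1+9=8
a = 1: 1+-4=-3, 1+9=10
Collecting distinct sums: A + B = {-10, -9, -5, -3, 3, 4, 8, 10}
|A + B| = 8

A + B = {-10, -9, -5, -3, 3, 4, 8, 10}


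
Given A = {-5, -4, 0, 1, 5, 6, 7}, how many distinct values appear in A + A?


A + A = {a + a' : a, a' ∈ A}; |A| = 7.
General bounds: 2|A| - 1 ≤ |A + A| ≤ |A|(|A|+1)/2, i.e. 13 ≤ |A + A| ≤ 28.
Lower bound 2|A|-1 is attained iff A is an arithmetic progression.
Enumerate sums a + a' for a ≤ a' (symmetric, so this suffices):
a = -5: -5+-5=-10, -5+-4=-9, -5+0=-5, -5+1=-4, -5+5=0, -5+6=1, -5+7=2
a = -4: -4+-4=-8, -4+0=-4, -4+1=-3, -4+5=1, -4+6=2, -4+7=3
a = 0: 0+0=0, 0+1=1, 0+5=5, 0+6=6, 0+7=7
a = 1: 1+1=2, 1+5=6, 1+6=7, 1+7=8
a = 5: 5+5=10, 5+6=11, 5+7=12
a = 6: 6+6=12, 6+7=13
a = 7: 7+7=14
Distinct sums: {-10, -9, -8, -5, -4, -3, 0, 1, 2, 3, 5, 6, 7, 8, 10, 11, 12, 13, 14}
|A + A| = 19

|A + A| = 19


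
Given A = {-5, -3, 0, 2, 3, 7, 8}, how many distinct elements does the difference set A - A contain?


A - A = {a - a' : a, a' ∈ A}; |A| = 7.
Bounds: 2|A|-1 ≤ |A - A| ≤ |A|² - |A| + 1, i.e. 13 ≤ |A - A| ≤ 43.
Note: 0 ∈ A - A always (from a - a). The set is symmetric: if d ∈ A - A then -d ∈ A - A.
Enumerate nonzero differences d = a - a' with a > a' (then include -d):
Positive differences: {1, 2, 3, 4, 5, 6, 7, 8, 10, 11, 12, 13}
Full difference set: {0} ∪ (positive diffs) ∪ (negative diffs).
|A - A| = 1 + 2·12 = 25 (matches direct enumeration: 25).

|A - A| = 25


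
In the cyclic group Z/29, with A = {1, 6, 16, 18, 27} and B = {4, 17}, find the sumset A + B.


Work in Z/29Z: reduce every sum a + b modulo 29.
Enumerate all 10 pairs:
a = 1: 1+4=5, 1+17=18
a = 6: 6+4=10, 6+17=23
a = 16: 16+4=20, 16+17=4
a = 18: 18+4=22, 18+17=6
a = 27: 27+4=2, 27+17=15
Distinct residues collected: {2, 4, 5, 6, 10, 15, 18, 20, 22, 23}
|A + B| = 10 (out of 29 total residues).

A + B = {2, 4, 5, 6, 10, 15, 18, 20, 22, 23}


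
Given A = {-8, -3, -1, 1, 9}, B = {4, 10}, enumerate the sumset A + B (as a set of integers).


A + B = {a + b : a ∈ A, b ∈ B}.
Enumerate all |A|·|B| = 5·2 = 10 pairs (a, b) and collect distinct sums.
a = -8: -8+4=-4, -8+10=2
a = -3: -3+4=1, -3+10=7
a = -1: -1+4=3, -1+10=9
a = 1: 1+4=5, 1+10=11
a = 9: 9+4=13, 9+10=19
Collecting distinct sums: A + B = {-4, 1, 2, 3, 5, 7, 9, 11, 13, 19}
|A + B| = 10

A + B = {-4, 1, 2, 3, 5, 7, 9, 11, 13, 19}


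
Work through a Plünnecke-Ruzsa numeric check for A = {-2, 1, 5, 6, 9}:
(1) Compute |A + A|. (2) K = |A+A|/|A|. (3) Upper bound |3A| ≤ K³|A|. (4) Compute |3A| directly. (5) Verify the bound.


|A| = 5.
Step 1: Compute A + A by enumerating all 25 pairs.
A + A = {-4, -1, 2, 3, 4, 6, 7, 10, 11, 12, 14, 15, 18}, so |A + A| = 13.
Step 2: Doubling constant K = |A + A|/|A| = 13/5 = 13/5 ≈ 2.6000.
Step 3: Plünnecke-Ruzsa gives |3A| ≤ K³·|A| = (2.6000)³ · 5 ≈ 87.8800.
Step 4: Compute 3A = A + A + A directly by enumerating all triples (a,b,c) ∈ A³; |3A| = 25.
Step 5: Check 25 ≤ 87.8800? Yes ✓.

K = 13/5, Plünnecke-Ruzsa bound K³|A| ≈ 87.8800, |3A| = 25, inequality holds.


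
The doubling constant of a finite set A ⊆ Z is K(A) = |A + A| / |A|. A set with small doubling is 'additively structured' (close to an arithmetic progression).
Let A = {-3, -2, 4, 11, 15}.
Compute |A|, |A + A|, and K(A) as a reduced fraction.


|A| = 5.
Compute A + A by enumerating all 25 pairs.
A + A = {-6, -5, -4, 1, 2, 8, 9, 12, 13, 15, 19, 22, 26, 30}, so |A + A| = 14.
K = |A + A| / |A| = 14/5 (already in lowest terms) ≈ 2.8000.
Reference: AP of size 5 gives K = 9/5 ≈ 1.8000; a fully generic set of size 5 gives K ≈ 3.0000.

|A| = 5, |A + A| = 14, K = 14/5.


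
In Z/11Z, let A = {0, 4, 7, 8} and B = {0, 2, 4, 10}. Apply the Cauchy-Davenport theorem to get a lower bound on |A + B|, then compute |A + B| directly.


Cauchy-Davenport: |A + B| ≥ min(p, |A| + |B| - 1) for A, B nonempty in Z/pZ.
|A| = 4, |B| = 4, p = 11.
CD lower bound = min(11, 4 + 4 - 1) = min(11, 7) = 7.
Compute A + B mod 11 directly:
a = 0: 0+0=0, 0+2=2, 0+4=4, 0+10=10
a = 4: 4+0=4, 4+2=6, 4+4=8, 4+10=3
a = 7: 7+0=7, 7+2=9, 7+4=0, 7+10=6
a = 8: 8+0=8, 8+2=10, 8+4=1, 8+10=7
A + B = {0, 1, 2, 3, 4, 6, 7, 8, 9, 10}, so |A + B| = 10.
Verify: 10 ≥ 7? Yes ✓.

CD lower bound = 7, actual |A + B| = 10.


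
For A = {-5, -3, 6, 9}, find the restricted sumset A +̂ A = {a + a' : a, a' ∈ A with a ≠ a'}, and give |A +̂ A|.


Restricted sumset: A +̂ A = {a + a' : a ∈ A, a' ∈ A, a ≠ a'}.
Equivalently, take A + A and drop any sum 2a that is achievable ONLY as a + a for a ∈ A (i.e. sums representable only with equal summands).
Enumerate pairs (a, a') with a < a' (symmetric, so each unordered pair gives one sum; this covers all a ≠ a'):
  -5 + -3 = -8
  -5 + 6 = 1
  -5 + 9 = 4
  -3 + 6 = 3
  -3 + 9 = 6
  6 + 9 = 15
Collected distinct sums: {-8, 1, 3, 4, 6, 15}
|A +̂ A| = 6
(Reference bound: |A +̂ A| ≥ 2|A| - 3 for |A| ≥ 2, with |A| = 4 giving ≥ 5.)

|A +̂ A| = 6


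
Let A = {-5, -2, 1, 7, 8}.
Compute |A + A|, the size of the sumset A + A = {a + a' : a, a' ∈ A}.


A + A = {a + a' : a, a' ∈ A}; |A| = 5.
General bounds: 2|A| - 1 ≤ |A + A| ≤ |A|(|A|+1)/2, i.e. 9 ≤ |A + A| ≤ 15.
Lower bound 2|A|-1 is attained iff A is an arithmetic progression.
Enumerate sums a + a' for a ≤ a' (symmetric, so this suffices):
a = -5: -5+-5=-10, -5+-2=-7, -5+1=-4, -5+7=2, -5+8=3
a = -2: -2+-2=-4, -2+1=-1, -2+7=5, -2+8=6
a = 1: 1+1=2, 1+7=8, 1+8=9
a = 7: 7+7=14, 7+8=15
a = 8: 8+8=16
Distinct sums: {-10, -7, -4, -1, 2, 3, 5, 6, 8, 9, 14, 15, 16}
|A + A| = 13

|A + A| = 13


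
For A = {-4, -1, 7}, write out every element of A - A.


A - A = {a - a' : a, a' ∈ A}.
Compute a - a' for each ordered pair (a, a'):
a = -4: -4--4=0, -4--1=-3, -4-7=-11
a = -1: -1--4=3, -1--1=0, -1-7=-8
a = 7: 7--4=11, 7--1=8, 7-7=0
Collecting distinct values (and noting 0 appears from a-a):
A - A = {-11, -8, -3, 0, 3, 8, 11}
|A - A| = 7

A - A = {-11, -8, -3, 0, 3, 8, 11}


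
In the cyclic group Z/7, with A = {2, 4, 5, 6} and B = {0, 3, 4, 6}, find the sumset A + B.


Work in Z/7Z: reduce every sum a + b modulo 7.
Enumerate all 16 pairs:
a = 2: 2+0=2, 2+3=5, 2+4=6, 2+6=1
a = 4: 4+0=4, 4+3=0, 4+4=1, 4+6=3
a = 5: 5+0=5, 5+3=1, 5+4=2, 5+6=4
a = 6: 6+0=6, 6+3=2, 6+4=3, 6+6=5
Distinct residues collected: {0, 1, 2, 3, 4, 5, 6}
|A + B| = 7 (out of 7 total residues).

A + B = {0, 1, 2, 3, 4, 5, 6}


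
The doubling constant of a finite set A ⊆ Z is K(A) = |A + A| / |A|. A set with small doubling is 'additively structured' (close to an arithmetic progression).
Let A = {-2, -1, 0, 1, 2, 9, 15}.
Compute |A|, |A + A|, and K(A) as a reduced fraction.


|A| = 7.
Compute A + A by enumerating all 49 pairs.
A + A = {-4, -3, -2, -1, 0, 1, 2, 3, 4, 7, 8, 9, 10, 11, 13, 14, 15, 16, 17, 18, 24, 30}, so |A + A| = 22.
K = |A + A| / |A| = 22/7 (already in lowest terms) ≈ 3.1429.
Reference: AP of size 7 gives K = 13/7 ≈ 1.8571; a fully generic set of size 7 gives K ≈ 4.0000.

|A| = 7, |A + A| = 22, K = 22/7.


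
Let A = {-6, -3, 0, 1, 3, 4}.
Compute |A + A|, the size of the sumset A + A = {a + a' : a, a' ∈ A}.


A + A = {a + a' : a, a' ∈ A}; |A| = 6.
General bounds: 2|A| - 1 ≤ |A + A| ≤ |A|(|A|+1)/2, i.e. 11 ≤ |A + A| ≤ 21.
Lower bound 2|A|-1 is attained iff A is an arithmetic progression.
Enumerate sums a + a' for a ≤ a' (symmetric, so this suffices):
a = -6: -6+-6=-12, -6+-3=-9, -6+0=-6, -6+1=-5, -6+3=-3, -6+4=-2
a = -3: -3+-3=-6, -3+0=-3, -3+1=-2, -3+3=0, -3+4=1
a = 0: 0+0=0, 0+1=1, 0+3=3, 0+4=4
a = 1: 1+1=2, 1+3=4, 1+4=5
a = 3: 3+3=6, 3+4=7
a = 4: 4+4=8
Distinct sums: {-12, -9, -6, -5, -3, -2, 0, 1, 2, 3, 4, 5, 6, 7, 8}
|A + A| = 15

|A + A| = 15


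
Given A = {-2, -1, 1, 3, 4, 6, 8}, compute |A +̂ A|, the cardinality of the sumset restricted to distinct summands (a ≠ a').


Restricted sumset: A +̂ A = {a + a' : a ∈ A, a' ∈ A, a ≠ a'}.
Equivalently, take A + A and drop any sum 2a that is achievable ONLY as a + a for a ∈ A (i.e. sums representable only with equal summands).
Enumerate pairs (a, a') with a < a' (symmetric, so each unordered pair gives one sum; this covers all a ≠ a'):
  -2 + -1 = -3
  -2 + 1 = -1
  -2 + 3 = 1
  -2 + 4 = 2
  -2 + 6 = 4
  -2 + 8 = 6
  -1 + 1 = 0
  -1 + 3 = 2
  -1 + 4 = 3
  -1 + 6 = 5
  -1 + 8 = 7
  1 + 3 = 4
  1 + 4 = 5
  1 + 6 = 7
  1 + 8 = 9
  3 + 4 = 7
  3 + 6 = 9
  3 + 8 = 11
  4 + 6 = 10
  4 + 8 = 12
  6 + 8 = 14
Collected distinct sums: {-3, -1, 0, 1, 2, 3, 4, 5, 6, 7, 9, 10, 11, 12, 14}
|A +̂ A| = 15
(Reference bound: |A +̂ A| ≥ 2|A| - 3 for |A| ≥ 2, with |A| = 7 giving ≥ 11.)

|A +̂ A| = 15


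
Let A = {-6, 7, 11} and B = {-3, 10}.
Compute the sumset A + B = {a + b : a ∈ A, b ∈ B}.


A + B = {a + b : a ∈ A, b ∈ B}.
Enumerate all |A|·|B| = 3·2 = 6 pairs (a, b) and collect distinct sums.
a = -6: -6+-3=-9, -6+10=4
a = 7: 7+-3=4, 7+10=17
a = 11: 11+-3=8, 11+10=21
Collecting distinct sums: A + B = {-9, 4, 8, 17, 21}
|A + B| = 5

A + B = {-9, 4, 8, 17, 21}


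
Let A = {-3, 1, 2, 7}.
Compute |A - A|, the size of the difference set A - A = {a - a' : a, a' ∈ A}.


A - A = {a - a' : a, a' ∈ A}; |A| = 4.
Bounds: 2|A|-1 ≤ |A - A| ≤ |A|² - |A| + 1, i.e. 7 ≤ |A - A| ≤ 13.
Note: 0 ∈ A - A always (from a - a). The set is symmetric: if d ∈ A - A then -d ∈ A - A.
Enumerate nonzero differences d = a - a' with a > a' (then include -d):
Positive differences: {1, 4, 5, 6, 10}
Full difference set: {0} ∪ (positive diffs) ∪ (negative diffs).
|A - A| = 1 + 2·5 = 11 (matches direct enumeration: 11).

|A - A| = 11


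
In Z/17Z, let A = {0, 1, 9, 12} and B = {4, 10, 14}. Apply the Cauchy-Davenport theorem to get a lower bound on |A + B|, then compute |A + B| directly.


Cauchy-Davenport: |A + B| ≥ min(p, |A| + |B| - 1) for A, B nonempty in Z/pZ.
|A| = 4, |B| = 3, p = 17.
CD lower bound = min(17, 4 + 3 - 1) = min(17, 6) = 6.
Compute A + B mod 17 directly:
a = 0: 0+4=4, 0+10=10, 0+14=14
a = 1: 1+4=5, 1+10=11, 1+14=15
a = 9: 9+4=13, 9+10=2, 9+14=6
a = 12: 12+4=16, 12+10=5, 12+14=9
A + B = {2, 4, 5, 6, 9, 10, 11, 13, 14, 15, 16}, so |A + B| = 11.
Verify: 11 ≥ 6? Yes ✓.

CD lower bound = 6, actual |A + B| = 11.


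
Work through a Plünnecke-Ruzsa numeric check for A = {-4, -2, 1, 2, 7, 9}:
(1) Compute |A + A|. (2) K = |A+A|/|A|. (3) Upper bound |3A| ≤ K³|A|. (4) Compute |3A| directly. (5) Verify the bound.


|A| = 6.
Step 1: Compute A + A by enumerating all 36 pairs.
A + A = {-8, -6, -4, -3, -2, -1, 0, 2, 3, 4, 5, 7, 8, 9, 10, 11, 14, 16, 18}, so |A + A| = 19.
Step 2: Doubling constant K = |A + A|/|A| = 19/6 = 19/6 ≈ 3.1667.
Step 3: Plünnecke-Ruzsa gives |3A| ≤ K³·|A| = (3.1667)³ · 6 ≈ 190.5278.
Step 4: Compute 3A = A + A + A directly by enumerating all triples (a,b,c) ∈ A³; |3A| = 35.
Step 5: Check 35 ≤ 190.5278? Yes ✓.

K = 19/6, Plünnecke-Ruzsa bound K³|A| ≈ 190.5278, |3A| = 35, inequality holds.


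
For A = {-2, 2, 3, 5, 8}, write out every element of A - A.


A - A = {a - a' : a, a' ∈ A}.
Compute a - a' for each ordered pair (a, a'):
a = -2: -2--2=0, -2-2=-4, -2-3=-5, -2-5=-7, -2-8=-10
a = 2: 2--2=4, 2-2=0, 2-3=-1, 2-5=-3, 2-8=-6
a = 3: 3--2=5, 3-2=1, 3-3=0, 3-5=-2, 3-8=-5
a = 5: 5--2=7, 5-2=3, 5-3=2, 5-5=0, 5-8=-3
a = 8: 8--2=10, 8-2=6, 8-3=5, 8-5=3, 8-8=0
Collecting distinct values (and noting 0 appears from a-a):
A - A = {-10, -7, -6, -5, -4, -3, -2, -1, 0, 1, 2, 3, 4, 5, 6, 7, 10}
|A - A| = 17

A - A = {-10, -7, -6, -5, -4, -3, -2, -1, 0, 1, 2, 3, 4, 5, 6, 7, 10}


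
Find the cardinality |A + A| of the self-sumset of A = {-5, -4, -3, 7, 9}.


A + A = {a + a' : a, a' ∈ A}; |A| = 5.
General bounds: 2|A| - 1 ≤ |A + A| ≤ |A|(|A|+1)/2, i.e. 9 ≤ |A + A| ≤ 15.
Lower bound 2|A|-1 is attained iff A is an arithmetic progression.
Enumerate sums a + a' for a ≤ a' (symmetric, so this suffices):
a = -5: -5+-5=-10, -5+-4=-9, -5+-3=-8, -5+7=2, -5+9=4
a = -4: -4+-4=-8, -4+-3=-7, -4+7=3, -4+9=5
a = -3: -3+-3=-6, -3+7=4, -3+9=6
a = 7: 7+7=14, 7+9=16
a = 9: 9+9=18
Distinct sums: {-10, -9, -8, -7, -6, 2, 3, 4, 5, 6, 14, 16, 18}
|A + A| = 13

|A + A| = 13


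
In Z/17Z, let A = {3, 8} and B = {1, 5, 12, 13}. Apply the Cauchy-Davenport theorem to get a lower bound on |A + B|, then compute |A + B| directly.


Cauchy-Davenport: |A + B| ≥ min(p, |A| + |B| - 1) for A, B nonempty in Z/pZ.
|A| = 2, |B| = 4, p = 17.
CD lower bound = min(17, 2 + 4 - 1) = min(17, 5) = 5.
Compute A + B mod 17 directly:
a = 3: 3+1=4, 3+5=8, 3+12=15, 3+13=16
a = 8: 8+1=9, 8+5=13, 8+12=3, 8+13=4
A + B = {3, 4, 8, 9, 13, 15, 16}, so |A + B| = 7.
Verify: 7 ≥ 5? Yes ✓.

CD lower bound = 5, actual |A + B| = 7.


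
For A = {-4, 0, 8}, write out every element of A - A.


A - A = {a - a' : a, a' ∈ A}.
Compute a - a' for each ordered pair (a, a'):
a = -4: -4--4=0, -4-0=-4, -4-8=-12
a = 0: 0--4=4, 0-0=0, 0-8=-8
a = 8: 8--4=12, 8-0=8, 8-8=0
Collecting distinct values (and noting 0 appears from a-a):
A - A = {-12, -8, -4, 0, 4, 8, 12}
|A - A| = 7

A - A = {-12, -8, -4, 0, 4, 8, 12}


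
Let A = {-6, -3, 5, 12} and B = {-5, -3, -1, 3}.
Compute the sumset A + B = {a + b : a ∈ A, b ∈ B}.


A + B = {a + b : a ∈ A, b ∈ B}.
Enumerate all |A|·|B| = 4·4 = 16 pairs (a, b) and collect distinct sums.
a = -6: -6+-5=-11, -6+-3=-9, -6+-1=-7, -6+3=-3
a = -3: -3+-5=-8, -3+-3=-6, -3+-1=-4, -3+3=0
a = 5: 5+-5=0, 5+-3=2, 5+-1=4, 5+3=8
a = 12: 12+-5=7, 12+-3=9, 12+-1=11, 12+3=15
Collecting distinct sums: A + B = {-11, -9, -8, -7, -6, -4, -3, 0, 2, 4, 7, 8, 9, 11, 15}
|A + B| = 15

A + B = {-11, -9, -8, -7, -6, -4, -3, 0, 2, 4, 7, 8, 9, 11, 15}


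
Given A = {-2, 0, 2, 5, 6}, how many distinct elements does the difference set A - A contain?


A - A = {a - a' : a, a' ∈ A}; |A| = 5.
Bounds: 2|A|-1 ≤ |A - A| ≤ |A|² - |A| + 1, i.e. 9 ≤ |A - A| ≤ 21.
Note: 0 ∈ A - A always (from a - a). The set is symmetric: if d ∈ A - A then -d ∈ A - A.
Enumerate nonzero differences d = a - a' with a > a' (then include -d):
Positive differences: {1, 2, 3, 4, 5, 6, 7, 8}
Full difference set: {0} ∪ (positive diffs) ∪ (negative diffs).
|A - A| = 1 + 2·8 = 17 (matches direct enumeration: 17).

|A - A| = 17


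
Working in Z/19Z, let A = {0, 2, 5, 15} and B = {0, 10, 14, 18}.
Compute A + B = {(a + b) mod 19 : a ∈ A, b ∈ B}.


Work in Z/19Z: reduce every sum a + b modulo 19.
Enumerate all 16 pairs:
a = 0: 0+0=0, 0+10=10, 0+14=14, 0+18=18
a = 2: 2+0=2, 2+10=12, 2+14=16, 2+18=1
a = 5: 5+0=5, 5+10=15, 5+14=0, 5+18=4
a = 15: 15+0=15, 15+10=6, 15+14=10, 15+18=14
Distinct residues collected: {0, 1, 2, 4, 5, 6, 10, 12, 14, 15, 16, 18}
|A + B| = 12 (out of 19 total residues).

A + B = {0, 1, 2, 4, 5, 6, 10, 12, 14, 15, 16, 18}


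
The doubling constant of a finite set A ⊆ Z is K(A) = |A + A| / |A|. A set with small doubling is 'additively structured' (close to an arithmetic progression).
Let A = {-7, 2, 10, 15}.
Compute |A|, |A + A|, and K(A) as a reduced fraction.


|A| = 4.
Compute A + A by enumerating all 16 pairs.
A + A = {-14, -5, 3, 4, 8, 12, 17, 20, 25, 30}, so |A + A| = 10.
K = |A + A| / |A| = 10/4 = 5/2 ≈ 2.5000.
Reference: AP of size 4 gives K = 7/4 ≈ 1.7500; a fully generic set of size 4 gives K ≈ 2.5000.

|A| = 4, |A + A| = 10, K = 10/4 = 5/2.


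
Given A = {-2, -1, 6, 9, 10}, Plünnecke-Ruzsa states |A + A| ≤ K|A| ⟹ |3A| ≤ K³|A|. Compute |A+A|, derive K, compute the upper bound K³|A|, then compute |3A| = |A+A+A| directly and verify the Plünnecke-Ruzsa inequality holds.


|A| = 5.
Step 1: Compute A + A by enumerating all 25 pairs.
A + A = {-4, -3, -2, 4, 5, 7, 8, 9, 12, 15, 16, 18, 19, 20}, so |A + A| = 14.
Step 2: Doubling constant K = |A + A|/|A| = 14/5 = 14/5 ≈ 2.8000.
Step 3: Plünnecke-Ruzsa gives |3A| ≤ K³·|A| = (2.8000)³ · 5 ≈ 109.7600.
Step 4: Compute 3A = A + A + A directly by enumerating all triples (a,b,c) ∈ A³; |3A| = 29.
Step 5: Check 29 ≤ 109.7600? Yes ✓.

K = 14/5, Plünnecke-Ruzsa bound K³|A| ≈ 109.7600, |3A| = 29, inequality holds.


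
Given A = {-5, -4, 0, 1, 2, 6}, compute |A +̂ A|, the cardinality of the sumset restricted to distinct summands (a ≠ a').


Restricted sumset: A +̂ A = {a + a' : a ∈ A, a' ∈ A, a ≠ a'}.
Equivalently, take A + A and drop any sum 2a that is achievable ONLY as a + a for a ∈ A (i.e. sums representable only with equal summands).
Enumerate pairs (a, a') with a < a' (symmetric, so each unordered pair gives one sum; this covers all a ≠ a'):
  -5 + -4 = -9
  -5 + 0 = -5
  -5 + 1 = -4
  -5 + 2 = -3
  -5 + 6 = 1
  -4 + 0 = -4
  -4 + 1 = -3
  -4 + 2 = -2
  -4 + 6 = 2
  0 + 1 = 1
  0 + 2 = 2
  0 + 6 = 6
  1 + 2 = 3
  1 + 6 = 7
  2 + 6 = 8
Collected distinct sums: {-9, -5, -4, -3, -2, 1, 2, 3, 6, 7, 8}
|A +̂ A| = 11
(Reference bound: |A +̂ A| ≥ 2|A| - 3 for |A| ≥ 2, with |A| = 6 giving ≥ 9.)

|A +̂ A| = 11


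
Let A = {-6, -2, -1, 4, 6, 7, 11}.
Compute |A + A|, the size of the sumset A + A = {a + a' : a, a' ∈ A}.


A + A = {a + a' : a, a' ∈ A}; |A| = 7.
General bounds: 2|A| - 1 ≤ |A + A| ≤ |A|(|A|+1)/2, i.e. 13 ≤ |A + A| ≤ 28.
Lower bound 2|A|-1 is attained iff A is an arithmetic progression.
Enumerate sums a + a' for a ≤ a' (symmetric, so this suffices):
a = -6: -6+-6=-12, -6+-2=-8, -6+-1=-7, -6+4=-2, -6+6=0, -6+7=1, -6+11=5
a = -2: -2+-2=-4, -2+-1=-3, -2+4=2, -2+6=4, -2+7=5, -2+11=9
a = -1: -1+-1=-2, -1+4=3, -1+6=5, -1+7=6, -1+11=10
a = 4: 4+4=8, 4+6=10, 4+7=11, 4+11=15
a = 6: 6+6=12, 6+7=13, 6+11=17
a = 7: 7+7=14, 7+11=18
a = 11: 11+11=22
Distinct sums: {-12, -8, -7, -4, -3, -2, 0, 1, 2, 3, 4, 5, 6, 8, 9, 10, 11, 12, 13, 14, 15, 17, 18, 22}
|A + A| = 24

|A + A| = 24


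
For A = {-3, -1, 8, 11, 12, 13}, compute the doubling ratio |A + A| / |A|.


|A| = 6.
Compute A + A by enumerating all 36 pairs.
A + A = {-6, -4, -2, 5, 7, 8, 9, 10, 11, 12, 16, 19, 20, 21, 22, 23, 24, 25, 26}, so |A + A| = 19.
K = |A + A| / |A| = 19/6 (already in lowest terms) ≈ 3.1667.
Reference: AP of size 6 gives K = 11/6 ≈ 1.8333; a fully generic set of size 6 gives K ≈ 3.5000.

|A| = 6, |A + A| = 19, K = 19/6.


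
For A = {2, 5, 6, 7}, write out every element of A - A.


A - A = {a - a' : a, a' ∈ A}.
Compute a - a' for each ordered pair (a, a'):
a = 2: 2-2=0, 2-5=-3, 2-6=-4, 2-7=-5
a = 5: 5-2=3, 5-5=0, 5-6=-1, 5-7=-2
a = 6: 6-2=4, 6-5=1, 6-6=0, 6-7=-1
a = 7: 7-2=5, 7-5=2, 7-6=1, 7-7=0
Collecting distinct values (and noting 0 appears from a-a):
A - A = {-5, -4, -3, -2, -1, 0, 1, 2, 3, 4, 5}
|A - A| = 11

A - A = {-5, -4, -3, -2, -1, 0, 1, 2, 3, 4, 5}


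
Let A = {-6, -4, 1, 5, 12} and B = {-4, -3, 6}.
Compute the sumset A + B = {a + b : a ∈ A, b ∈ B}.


A + B = {a + b : a ∈ A, b ∈ B}.
Enumerate all |A|·|B| = 5·3 = 15 pairs (a, b) and collect distinct sums.
a = -6: -6+-4=-10, -6+-3=-9, -6+6=0
a = -4: -4+-4=-8, -4+-3=-7, -4+6=2
a = 1: 1+-4=-3, 1+-3=-2, 1+6=7
a = 5: 5+-4=1, 5+-3=2, 5+6=11
a = 12: 12+-4=8, 12+-3=9, 12+6=18
Collecting distinct sums: A + B = {-10, -9, -8, -7, -3, -2, 0, 1, 2, 7, 8, 9, 11, 18}
|A + B| = 14

A + B = {-10, -9, -8, -7, -3, -2, 0, 1, 2, 7, 8, 9, 11, 18}


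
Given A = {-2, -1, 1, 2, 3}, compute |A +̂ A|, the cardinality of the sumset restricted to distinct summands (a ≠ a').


Restricted sumset: A +̂ A = {a + a' : a ∈ A, a' ∈ A, a ≠ a'}.
Equivalently, take A + A and drop any sum 2a that is achievable ONLY as a + a for a ∈ A (i.e. sums representable only with equal summands).
Enumerate pairs (a, a') with a < a' (symmetric, so each unordered pair gives one sum; this covers all a ≠ a'):
  -2 + -1 = -3
  -2 + 1 = -1
  -2 + 2 = 0
  -2 + 3 = 1
  -1 + 1 = 0
  -1 + 2 = 1
  -1 + 3 = 2
  1 + 2 = 3
  1 + 3 = 4
  2 + 3 = 5
Collected distinct sums: {-3, -1, 0, 1, 2, 3, 4, 5}
|A +̂ A| = 8
(Reference bound: |A +̂ A| ≥ 2|A| - 3 for |A| ≥ 2, with |A| = 5 giving ≥ 7.)

|A +̂ A| = 8


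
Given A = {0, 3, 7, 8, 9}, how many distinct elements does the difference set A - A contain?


A - A = {a - a' : a, a' ∈ A}; |A| = 5.
Bounds: 2|A|-1 ≤ |A - A| ≤ |A|² - |A| + 1, i.e. 9 ≤ |A - A| ≤ 21.
Note: 0 ∈ A - A always (from a - a). The set is symmetric: if d ∈ A - A then -d ∈ A - A.
Enumerate nonzero differences d = a - a' with a > a' (then include -d):
Positive differences: {1, 2, 3, 4, 5, 6, 7, 8, 9}
Full difference set: {0} ∪ (positive diffs) ∪ (negative diffs).
|A - A| = 1 + 2·9 = 19 (matches direct enumeration: 19).

|A - A| = 19


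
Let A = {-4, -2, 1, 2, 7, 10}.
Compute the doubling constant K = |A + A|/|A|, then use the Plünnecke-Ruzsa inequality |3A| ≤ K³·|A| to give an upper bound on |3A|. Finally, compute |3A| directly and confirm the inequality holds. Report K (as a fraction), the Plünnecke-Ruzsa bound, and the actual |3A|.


|A| = 6.
Step 1: Compute A + A by enumerating all 36 pairs.
A + A = {-8, -6, -4, -3, -2, -1, 0, 2, 3, 4, 5, 6, 8, 9, 11, 12, 14, 17, 20}, so |A + A| = 19.
Step 2: Doubling constant K = |A + A|/|A| = 19/6 = 19/6 ≈ 3.1667.
Step 3: Plünnecke-Ruzsa gives |3A| ≤ K³·|A| = (3.1667)³ · 6 ≈ 190.5278.
Step 4: Compute 3A = A + A + A directly by enumerating all triples (a,b,c) ∈ A³; |3A| = 34.
Step 5: Check 34 ≤ 190.5278? Yes ✓.

K = 19/6, Plünnecke-Ruzsa bound K³|A| ≈ 190.5278, |3A| = 34, inequality holds.


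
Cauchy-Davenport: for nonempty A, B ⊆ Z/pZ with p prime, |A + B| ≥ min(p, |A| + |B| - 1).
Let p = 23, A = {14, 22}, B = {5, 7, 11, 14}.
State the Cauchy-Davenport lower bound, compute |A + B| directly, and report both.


Cauchy-Davenport: |A + B| ≥ min(p, |A| + |B| - 1) for A, B nonempty in Z/pZ.
|A| = 2, |B| = 4, p = 23.
CD lower bound = min(23, 2 + 4 - 1) = min(23, 5) = 5.
Compute A + B mod 23 directly:
a = 14: 14+5=19, 14+7=21, 14+11=2, 14+14=5
a = 22: 22+5=4, 22+7=6, 22+11=10, 22+14=13
A + B = {2, 4, 5, 6, 10, 13, 19, 21}, so |A + B| = 8.
Verify: 8 ≥ 5? Yes ✓.

CD lower bound = 5, actual |A + B| = 8.


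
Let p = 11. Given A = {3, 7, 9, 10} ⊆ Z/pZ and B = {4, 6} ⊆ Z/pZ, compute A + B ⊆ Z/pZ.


Work in Z/11Z: reduce every sum a + b modulo 11.
Enumerate all 8 pairs:
a = 3: 3+4=7, 3+6=9
a = 7: 7+4=0, 7+6=2
a = 9: 9+4=2, 9+6=4
a = 10: 10+4=3, 10+6=5
Distinct residues collected: {0, 2, 3, 4, 5, 7, 9}
|A + B| = 7 (out of 11 total residues).

A + B = {0, 2, 3, 4, 5, 7, 9}


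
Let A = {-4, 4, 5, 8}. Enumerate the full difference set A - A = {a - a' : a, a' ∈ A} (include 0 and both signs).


A - A = {a - a' : a, a' ∈ A}.
Compute a - a' for each ordered pair (a, a'):
a = -4: -4--4=0, -4-4=-8, -4-5=-9, -4-8=-12
a = 4: 4--4=8, 4-4=0, 4-5=-1, 4-8=-4
a = 5: 5--4=9, 5-4=1, 5-5=0, 5-8=-3
a = 8: 8--4=12, 8-4=4, 8-5=3, 8-8=0
Collecting distinct values (and noting 0 appears from a-a):
A - A = {-12, -9, -8, -4, -3, -1, 0, 1, 3, 4, 8, 9, 12}
|A - A| = 13

A - A = {-12, -9, -8, -4, -3, -1, 0, 1, 3, 4, 8, 9, 12}


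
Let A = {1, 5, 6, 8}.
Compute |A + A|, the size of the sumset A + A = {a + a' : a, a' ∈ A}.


A + A = {a + a' : a, a' ∈ A}; |A| = 4.
General bounds: 2|A| - 1 ≤ |A + A| ≤ |A|(|A|+1)/2, i.e. 7 ≤ |A + A| ≤ 10.
Lower bound 2|A|-1 is attained iff A is an arithmetic progression.
Enumerate sums a + a' for a ≤ a' (symmetric, so this suffices):
a = 1: 1+1=2, 1+5=6, 1+6=7, 1+8=9
a = 5: 5+5=10, 5+6=11, 5+8=13
a = 6: 6+6=12, 6+8=14
a = 8: 8+8=16
Distinct sums: {2, 6, 7, 9, 10, 11, 12, 13, 14, 16}
|A + A| = 10

|A + A| = 10


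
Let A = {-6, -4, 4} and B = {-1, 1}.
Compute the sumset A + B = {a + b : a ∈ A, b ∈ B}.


A + B = {a + b : a ∈ A, b ∈ B}.
Enumerate all |A|·|B| = 3·2 = 6 pairs (a, b) and collect distinct sums.
a = -6: -6+-1=-7, -6+1=-5
a = -4: -4+-1=-5, -4+1=-3
a = 4: 4+-1=3, 4+1=5
Collecting distinct sums: A + B = {-7, -5, -3, 3, 5}
|A + B| = 5

A + B = {-7, -5, -3, 3, 5}


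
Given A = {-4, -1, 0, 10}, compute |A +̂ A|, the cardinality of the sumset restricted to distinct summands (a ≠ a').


Restricted sumset: A +̂ A = {a + a' : a ∈ A, a' ∈ A, a ≠ a'}.
Equivalently, take A + A and drop any sum 2a that is achievable ONLY as a + a for a ∈ A (i.e. sums representable only with equal summands).
Enumerate pairs (a, a') with a < a' (symmetric, so each unordered pair gives one sum; this covers all a ≠ a'):
  -4 + -1 = -5
  -4 + 0 = -4
  -4 + 10 = 6
  -1 + 0 = -1
  -1 + 10 = 9
  0 + 10 = 10
Collected distinct sums: {-5, -4, -1, 6, 9, 10}
|A +̂ A| = 6
(Reference bound: |A +̂ A| ≥ 2|A| - 3 for |A| ≥ 2, with |A| = 4 giving ≥ 5.)

|A +̂ A| = 6


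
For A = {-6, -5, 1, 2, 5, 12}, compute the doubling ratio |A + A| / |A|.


|A| = 6.
Compute A + A by enumerating all 36 pairs.
A + A = {-12, -11, -10, -5, -4, -3, -1, 0, 2, 3, 4, 6, 7, 10, 13, 14, 17, 24}, so |A + A| = 18.
K = |A + A| / |A| = 18/6 = 3/1 ≈ 3.0000.
Reference: AP of size 6 gives K = 11/6 ≈ 1.8333; a fully generic set of size 6 gives K ≈ 3.5000.

|A| = 6, |A + A| = 18, K = 18/6 = 3/1.


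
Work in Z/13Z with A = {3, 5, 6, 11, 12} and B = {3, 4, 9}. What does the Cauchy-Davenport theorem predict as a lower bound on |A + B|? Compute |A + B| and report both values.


Cauchy-Davenport: |A + B| ≥ min(p, |A| + |B| - 1) for A, B nonempty in Z/pZ.
|A| = 5, |B| = 3, p = 13.
CD lower bound = min(13, 5 + 3 - 1) = min(13, 7) = 7.
Compute A + B mod 13 directly:
a = 3: 3+3=6, 3+4=7, 3+9=12
a = 5: 5+3=8, 5+4=9, 5+9=1
a = 6: 6+3=9, 6+4=10, 6+9=2
a = 11: 11+3=1, 11+4=2, 11+9=7
a = 12: 12+3=2, 12+4=3, 12+9=8
A + B = {1, 2, 3, 6, 7, 8, 9, 10, 12}, so |A + B| = 9.
Verify: 9 ≥ 7? Yes ✓.

CD lower bound = 7, actual |A + B| = 9.


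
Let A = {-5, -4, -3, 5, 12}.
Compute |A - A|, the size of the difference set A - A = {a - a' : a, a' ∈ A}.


A - A = {a - a' : a, a' ∈ A}; |A| = 5.
Bounds: 2|A|-1 ≤ |A - A| ≤ |A|² - |A| + 1, i.e. 9 ≤ |A - A| ≤ 21.
Note: 0 ∈ A - A always (from a - a). The set is symmetric: if d ∈ A - A then -d ∈ A - A.
Enumerate nonzero differences d = a - a' with a > a' (then include -d):
Positive differences: {1, 2, 7, 8, 9, 10, 15, 16, 17}
Full difference set: {0} ∪ (positive diffs) ∪ (negative diffs).
|A - A| = 1 + 2·9 = 19 (matches direct enumeration: 19).

|A - A| = 19


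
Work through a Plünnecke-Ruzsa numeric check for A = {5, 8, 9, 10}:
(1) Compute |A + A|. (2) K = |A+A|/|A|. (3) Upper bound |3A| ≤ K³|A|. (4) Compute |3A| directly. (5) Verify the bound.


|A| = 4.
Step 1: Compute A + A by enumerating all 16 pairs.
A + A = {10, 13, 14, 15, 16, 17, 18, 19, 20}, so |A + A| = 9.
Step 2: Doubling constant K = |A + A|/|A| = 9/4 = 9/4 ≈ 2.2500.
Step 3: Plünnecke-Ruzsa gives |3A| ≤ K³·|A| = (2.2500)³ · 4 ≈ 45.5625.
Step 4: Compute 3A = A + A + A directly by enumerating all triples (a,b,c) ∈ A³; |3A| = 14.
Step 5: Check 14 ≤ 45.5625? Yes ✓.

K = 9/4, Plünnecke-Ruzsa bound K³|A| ≈ 45.5625, |3A| = 14, inequality holds.


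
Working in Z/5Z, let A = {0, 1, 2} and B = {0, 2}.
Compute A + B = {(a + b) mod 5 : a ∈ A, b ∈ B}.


Work in Z/5Z: reduce every sum a + b modulo 5.
Enumerate all 6 pairs:
a = 0: 0+0=0, 0+2=2
a = 1: 1+0=1, 1+2=3
a = 2: 2+0=2, 2+2=4
Distinct residues collected: {0, 1, 2, 3, 4}
|A + B| = 5 (out of 5 total residues).

A + B = {0, 1, 2, 3, 4}


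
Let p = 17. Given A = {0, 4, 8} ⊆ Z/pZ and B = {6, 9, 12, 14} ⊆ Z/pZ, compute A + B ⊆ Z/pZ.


Work in Z/17Z: reduce every sum a + b modulo 17.
Enumerate all 12 pairs:
a = 0: 0+6=6, 0+9=9, 0+12=12, 0+14=14
a = 4: 4+6=10, 4+9=13, 4+12=16, 4+14=1
a = 8: 8+6=14, 8+9=0, 8+12=3, 8+14=5
Distinct residues collected: {0, 1, 3, 5, 6, 9, 10, 12, 13, 14, 16}
|A + B| = 11 (out of 17 total residues).

A + B = {0, 1, 3, 5, 6, 9, 10, 12, 13, 14, 16}


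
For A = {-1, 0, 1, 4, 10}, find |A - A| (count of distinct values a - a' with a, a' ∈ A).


A - A = {a - a' : a, a' ∈ A}; |A| = 5.
Bounds: 2|A|-1 ≤ |A - A| ≤ |A|² - |A| + 1, i.e. 9 ≤ |A - A| ≤ 21.
Note: 0 ∈ A - A always (from a - a). The set is symmetric: if d ∈ A - A then -d ∈ A - A.
Enumerate nonzero differences d = a - a' with a > a' (then include -d):
Positive differences: {1, 2, 3, 4, 5, 6, 9, 10, 11}
Full difference set: {0} ∪ (positive diffs) ∪ (negative diffs).
|A - A| = 1 + 2·9 = 19 (matches direct enumeration: 19).

|A - A| = 19


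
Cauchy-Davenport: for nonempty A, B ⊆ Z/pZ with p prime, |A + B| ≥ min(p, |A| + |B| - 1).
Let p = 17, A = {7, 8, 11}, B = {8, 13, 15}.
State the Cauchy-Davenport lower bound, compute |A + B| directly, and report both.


Cauchy-Davenport: |A + B| ≥ min(p, |A| + |B| - 1) for A, B nonempty in Z/pZ.
|A| = 3, |B| = 3, p = 17.
CD lower bound = min(17, 3 + 3 - 1) = min(17, 5) = 5.
Compute A + B mod 17 directly:
a = 7: 7+8=15, 7+13=3, 7+15=5
a = 8: 8+8=16, 8+13=4, 8+15=6
a = 11: 11+8=2, 11+13=7, 11+15=9
A + B = {2, 3, 4, 5, 6, 7, 9, 15, 16}, so |A + B| = 9.
Verify: 9 ≥ 5? Yes ✓.

CD lower bound = 5, actual |A + B| = 9.


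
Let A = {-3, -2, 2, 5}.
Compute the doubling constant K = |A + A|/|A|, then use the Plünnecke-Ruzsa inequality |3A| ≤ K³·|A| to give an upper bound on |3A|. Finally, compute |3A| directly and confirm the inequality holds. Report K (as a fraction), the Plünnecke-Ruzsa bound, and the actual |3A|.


|A| = 4.
Step 1: Compute A + A by enumerating all 16 pairs.
A + A = {-6, -5, -4, -1, 0, 2, 3, 4, 7, 10}, so |A + A| = 10.
Step 2: Doubling constant K = |A + A|/|A| = 10/4 = 10/4 ≈ 2.5000.
Step 3: Plünnecke-Ruzsa gives |3A| ≤ K³·|A| = (2.5000)³ · 4 ≈ 62.5000.
Step 4: Compute 3A = A + A + A directly by enumerating all triples (a,b,c) ∈ A³; |3A| = 19.
Step 5: Check 19 ≤ 62.5000? Yes ✓.

K = 10/4, Plünnecke-Ruzsa bound K³|A| ≈ 62.5000, |3A| = 19, inequality holds.


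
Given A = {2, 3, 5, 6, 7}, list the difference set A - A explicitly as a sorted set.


A - A = {a - a' : a, a' ∈ A}.
Compute a - a' for each ordered pair (a, a'):
a = 2: 2-2=0, 2-3=-1, 2-5=-3, 2-6=-4, 2-7=-5
a = 3: 3-2=1, 3-3=0, 3-5=-2, 3-6=-3, 3-7=-4
a = 5: 5-2=3, 5-3=2, 5-5=0, 5-6=-1, 5-7=-2
a = 6: 6-2=4, 6-3=3, 6-5=1, 6-6=0, 6-7=-1
a = 7: 7-2=5, 7-3=4, 7-5=2, 7-6=1, 7-7=0
Collecting distinct values (and noting 0 appears from a-a):
A - A = {-5, -4, -3, -2, -1, 0, 1, 2, 3, 4, 5}
|A - A| = 11

A - A = {-5, -4, -3, -2, -1, 0, 1, 2, 3, 4, 5}
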